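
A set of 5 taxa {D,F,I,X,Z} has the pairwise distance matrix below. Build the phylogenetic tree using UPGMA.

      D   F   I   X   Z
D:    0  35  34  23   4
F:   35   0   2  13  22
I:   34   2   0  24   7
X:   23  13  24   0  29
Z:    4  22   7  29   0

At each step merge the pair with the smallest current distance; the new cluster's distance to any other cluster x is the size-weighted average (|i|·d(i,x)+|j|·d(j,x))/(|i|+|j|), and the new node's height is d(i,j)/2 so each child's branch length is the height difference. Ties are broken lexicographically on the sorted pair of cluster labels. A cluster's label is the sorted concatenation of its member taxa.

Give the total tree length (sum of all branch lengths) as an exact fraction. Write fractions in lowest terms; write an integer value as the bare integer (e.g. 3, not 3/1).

1. join F+I (d=2) ⇒ FI; edges |F|=1, |I|=1
  updated: d(D,FI)=69/2, d(FI,X)=37/2, d(FI,Z)=29/2
2. join D+Z (d=4) ⇒ DZ; edges |D|=2, |Z|=2
  updated: d(DZ,FI)=49/2, d(DZ,X)=26
3. join FI+X (d=37/2) ⇒ FIX; edges |FI|=33/4, |X|=37/4
  updated: d(DZ,FIX)=25
4. join DZ+FIX (d=25) ⇒ DFIXZ; edges |DZ|=21/2, |FIX|=13/4
final tree: ((D:2,Z:2):21/2,((F:1,I:1):33/4,X:37/4):13/4)
total length: 149/4

149/4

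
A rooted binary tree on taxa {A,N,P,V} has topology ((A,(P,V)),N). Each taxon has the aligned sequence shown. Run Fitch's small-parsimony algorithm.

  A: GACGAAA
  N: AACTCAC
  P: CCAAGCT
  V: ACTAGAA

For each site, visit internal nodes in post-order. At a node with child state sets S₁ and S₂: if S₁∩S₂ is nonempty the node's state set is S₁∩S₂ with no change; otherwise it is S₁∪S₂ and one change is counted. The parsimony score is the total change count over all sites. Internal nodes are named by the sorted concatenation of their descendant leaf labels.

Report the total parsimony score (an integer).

[col 0] PV: children P:{C}, V:{A} ∪→ {A,C}; cost 1
[col 0] APV: children A:{G}, PV:{A,C} ∪→ {A,C,G}; cost 1
[col 0] ANPV: children APV:{A,C,G}, N:{A} ∩→ {A}; cost 0
[col 1] PV: children P:{C}, V:{C} ∩→ {C}; cost 0
[col 1] APV: children A:{A}, PV:{C} ∪→ {A,C}; cost 1
[col 1] ANPV: children APV:{A,C}, N:{A} ∩→ {A}; cost 0
[col 2] PV: children P:{A}, V:{T} ∪→ {A,T}; cost 1
[col 2] APV: children A:{C}, PV:{A,T} ∪→ {A,C,T}; cost 1
[col 2] ANPV: children APV:{A,C,T}, N:{C} ∩→ {C}; cost 0
[col 3] PV: children P:{A}, V:{A} ∩→ {A}; cost 0
[col 3] APV: children A:{G}, PV:{A} ∪→ {A,G}; cost 1
[col 3] ANPV: children APV:{A,G}, N:{T} ∪→ {A,G,T}; cost 1
[col 4] PV: children P:{G}, V:{G} ∩→ {G}; cost 0
[col 4] APV: children A:{A}, PV:{G} ∪→ {A,G}; cost 1
[col 4] ANPV: children APV:{A,G}, N:{C} ∪→ {A,C,G}; cost 1
[col 5] PV: children P:{C}, V:{A} ∪→ {A,C}; cost 1
[col 5] APV: children A:{A}, PV:{A,C} ∩→ {A}; cost 0
[col 5] ANPV: children APV:{A}, N:{A} ∩→ {A}; cost 0
[col 6] PV: children P:{T}, V:{A} ∪→ {A,T}; cost 1
[col 6] APV: children A:{A}, PV:{A,T} ∩→ {A}; cost 0
[col 6] ANPV: children APV:{A}, N:{C} ∪→ {A,C}; cost 1
per-site changes: [2, 1, 2, 2, 2, 1, 2]; total = 12

12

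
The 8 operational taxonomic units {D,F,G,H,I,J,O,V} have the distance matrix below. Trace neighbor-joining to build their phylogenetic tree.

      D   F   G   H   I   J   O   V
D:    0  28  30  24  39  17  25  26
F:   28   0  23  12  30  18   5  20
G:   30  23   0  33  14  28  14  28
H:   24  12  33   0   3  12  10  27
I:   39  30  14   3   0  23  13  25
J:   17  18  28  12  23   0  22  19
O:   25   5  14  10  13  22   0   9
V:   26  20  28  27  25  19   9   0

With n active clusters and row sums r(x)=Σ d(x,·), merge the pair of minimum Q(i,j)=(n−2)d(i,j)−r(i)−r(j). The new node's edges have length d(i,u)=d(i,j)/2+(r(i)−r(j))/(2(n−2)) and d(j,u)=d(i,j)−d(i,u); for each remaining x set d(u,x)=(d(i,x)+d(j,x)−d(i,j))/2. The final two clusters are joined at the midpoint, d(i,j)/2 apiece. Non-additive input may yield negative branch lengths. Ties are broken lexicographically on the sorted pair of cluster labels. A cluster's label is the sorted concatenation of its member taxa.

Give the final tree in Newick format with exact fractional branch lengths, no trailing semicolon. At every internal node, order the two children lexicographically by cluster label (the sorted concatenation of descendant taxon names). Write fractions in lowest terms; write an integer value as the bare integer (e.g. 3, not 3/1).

iteration 1: select H,I (d=3, Q=-250); attach at lengths (-2/3, 11/3); label the merged cluster HI
  updated: d(D,HI)=30, d(F,HI)=39/2, d(G,HI)=22, d(HI,J)=16, d(HI,O)=10, d(HI,V)=49/2
iteration 2: select D,J (d=17, Q=-191); attach at lengths (121/10, 49/10); label the merged cluster DJ
  updated: d(DJ,F)=29/2, d(DJ,G)=41/2, d(DJ,HI)=29/2, d(DJ,O)=15, d(DJ,V)=14
iteration 3: select DJ,V (d=14, Q=-118); attach at lengths (39/8, 73/8); label the merged cluster DJV
  updated: d(DJV,F)=41/4, d(DJV,G)=69/4, d(DJV,HI)=25/2, d(DJV,O)=5
iteration 4: select F,O (d=5, Q=-307/4); attach at lengths (155/24, -35/24); label the merged cluster FO
  updated: d(DJV,FO)=41/8, d(FO,G)=16, d(FO,HI)=49/4
iteration 5: select DJV,FO (d=41/8, Q=-58); attach at lengths (47/16, 35/16); label the merged cluster DFJOV
  updated: d(DFJOV,G)=225/16, d(DFJOV,HI)=157/16
iteration 6: select DFJOV,G (d=225/16, Q=-367/8); attach at lengths (15/16, 105/8); label the merged cluster DFGJOV
  updated: d(DFGJOV,HI)=71/8
iteration 7: select DFGJOV,HI (d=71/8); attach at lengths (71/16, 71/16); label the merged cluster DFGHIJOV
final tree: (((((D:121/10,J:49/10):39/8,V:73/8):47/16,(F:155/24,O:-35/24):35/16):15/16,G:105/8):71/16,(H:-2/3,I:11/3):71/16)
total length: 1073/16

(((((D:121/10,J:49/10):39/8,V:73/8):47/16,(F:155/24,O:-35/24):35/16):15/16,G:105/8):71/16,(H:-2/3,I:11/3):71/16)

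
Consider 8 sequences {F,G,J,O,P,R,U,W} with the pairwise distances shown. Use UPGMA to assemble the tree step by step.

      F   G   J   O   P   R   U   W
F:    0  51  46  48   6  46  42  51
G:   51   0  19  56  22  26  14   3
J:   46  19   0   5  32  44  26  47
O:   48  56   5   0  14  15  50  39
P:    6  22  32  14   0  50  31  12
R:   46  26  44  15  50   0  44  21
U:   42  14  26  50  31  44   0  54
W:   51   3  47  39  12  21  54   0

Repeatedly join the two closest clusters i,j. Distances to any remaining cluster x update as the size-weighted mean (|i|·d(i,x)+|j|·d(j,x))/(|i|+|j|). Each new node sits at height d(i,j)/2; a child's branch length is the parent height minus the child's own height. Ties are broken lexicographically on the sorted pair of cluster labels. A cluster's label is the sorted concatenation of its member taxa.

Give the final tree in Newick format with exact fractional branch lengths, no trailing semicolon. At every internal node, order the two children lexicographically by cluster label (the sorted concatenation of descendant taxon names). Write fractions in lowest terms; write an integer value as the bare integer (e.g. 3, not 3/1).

iteration 1: select G,W (d=3); attach at lengths (3/2, 3/2); label the merged cluster GW
  updated: d(F,GW)=51, d(GW,J)=33, d(GW,O)=95/2, d(GW,P)=17, d(GW,R)=47/2, d(GW,U)=34
iteration 2: select J,O (d=5); attach at lengths (5/2, 5/2); label the merged cluster JO
  updated: d(F,JO)=47, d(GW,JO)=161/4, d(JO,P)=23, d(JO,R)=59/2, d(JO,U)=38
iteration 3: select F,P (d=6); attach at lengths (3, 3); label the merged cluster FP
  updated: d(FP,GW)=34, d(FP,JO)=35, d(FP,R)=48, d(FP,U)=73/2
iteration 4: select GW,R (d=47/2); attach at lengths (41/4, 47/4); label the merged cluster GRW
  updated: d(FP,GRW)=116/3, d(GRW,JO)=110/3, d(GRW,U)=112/3
iteration 5: select FP,JO (d=35); attach at lengths (29/2, 15); label the merged cluster FJOP
  updated: d(FJOP,GRW)=113/3, d(FJOP,U)=149/4
iteration 6: select FJOP,U (d=149/4); attach at lengths (9/8, 149/8); label the merged cluster FJOPU
  updated: d(FJOPU,GRW)=188/5
iteration 7: select FJOPU,GRW (d=188/5); attach at lengths (7/40, 141/20); label the merged cluster FGJOPRUW
final tree: ((((F:3,P:3):29/2,(J:5/2,O:5/2):15):9/8,U:149/8):7/40,((G:3/2,W:3/2):41/4,R:47/4):141/20)
total length: 3699/40

((((F:3,P:3):29/2,(J:5/2,O:5/2):15):9/8,U:149/8):7/40,((G:3/2,W:3/2):41/4,R:47/4):141/20)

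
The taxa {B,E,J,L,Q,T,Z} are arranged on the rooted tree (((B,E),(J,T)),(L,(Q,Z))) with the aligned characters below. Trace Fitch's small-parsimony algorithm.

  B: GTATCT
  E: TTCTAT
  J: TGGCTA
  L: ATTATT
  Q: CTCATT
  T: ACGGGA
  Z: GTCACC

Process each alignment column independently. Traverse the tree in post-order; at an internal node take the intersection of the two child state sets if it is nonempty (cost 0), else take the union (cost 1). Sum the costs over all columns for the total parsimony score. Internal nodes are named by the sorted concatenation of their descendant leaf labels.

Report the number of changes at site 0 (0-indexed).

5

[col 0] BE: children B:{G}, E:{T} ∪→ {G,T}; cost 1
[col 0] JT: children J:{T}, T:{A} ∪→ {A,T}; cost 1
[col 0] BEJT: children BE:{G,T}, JT:{A,T} ∩→ {T}; cost 0
[col 0] QZ: children Q:{C}, Z:{G} ∪→ {C,G}; cost 1
[col 0] LQZ: children L:{A}, QZ:{C,G} ∪→ {A,C,G}; cost 1
[col 0] BEJLQTZ: children BEJT:{T}, LQZ:{A,C,G} ∪→ {A,C,G,T}; cost 1
[col 1] BE: children B:{T}, E:{T} ∩→ {T}; cost 0
[col 1] JT: children J:{G}, T:{C} ∪→ {C,G}; cost 1
[col 1] BEJT: children BE:{T}, JT:{C,G} ∪→ {C,G,T}; cost 1
[col 1] QZ: children Q:{T}, Z:{T} ∩→ {T}; cost 0
[col 1] LQZ: children L:{T}, QZ:{T} ∩→ {T}; cost 0
[col 1] BEJLQTZ: children BEJT:{C,G,T}, LQZ:{T} ∩→ {T}; cost 0
[col 2] BE: children B:{A}, E:{C} ∪→ {A,C}; cost 1
[col 2] JT: children J:{G}, T:{G} ∩→ {G}; cost 0
[col 2] BEJT: children BE:{A,C}, JT:{G} ∪→ {A,C,G}; cost 1
[col 2] QZ: children Q:{C}, Z:{C} ∩→ {C}; cost 0
[col 2] LQZ: children L:{T}, QZ:{C} ∪→ {C,T}; cost 1
[col 2] BEJLQTZ: children BEJT:{A,C,G}, LQZ:{C,T} ∩→ {C}; cost 0
[col 3] BE: children B:{T}, E:{T} ∩→ {T}; cost 0
[col 3] JT: children J:{C}, T:{G} ∪→ {C,G}; cost 1
[col 3] BEJT: children BE:{T}, JT:{C,G} ∪→ {C,G,T}; cost 1
[col 3] QZ: children Q:{A}, Z:{A} ∩→ {A}; cost 0
[col 3] LQZ: children L:{A}, QZ:{A} ∩→ {A}; cost 0
[col 3] BEJLQTZ: children BEJT:{C,G,T}, LQZ:{A} ∪→ {A,C,G,T}; cost 1
[col 4] BE: children B:{C}, E:{A} ∪→ {A,C}; cost 1
[col 4] JT: children J:{T}, T:{G} ∪→ {G,T}; cost 1
[col 4] BEJT: children BE:{A,C}, JT:{G,T} ∪→ {A,C,G,T}; cost 1
[col 4] QZ: children Q:{T}, Z:{C} ∪→ {C,T}; cost 1
[col 4] LQZ: children L:{T}, QZ:{C,T} ∩→ {T}; cost 0
[col 4] BEJLQTZ: children BEJT:{A,C,G,T}, LQZ:{T} ∩→ {T}; cost 0
[col 5] BE: children B:{T}, E:{T} ∩→ {T}; cost 0
[col 5] JT: children J:{A}, T:{A} ∩→ {A}; cost 0
[col 5] BEJT: children BE:{T}, JT:{A} ∪→ {A,T}; cost 1
[col 5] QZ: children Q:{T}, Z:{C} ∪→ {C,T}; cost 1
[col 5] LQZ: children L:{T}, QZ:{C,T} ∩→ {T}; cost 0
[col 5] BEJLQTZ: children BEJT:{A,T}, LQZ:{T} ∩→ {T}; cost 0
per-site changes: [5, 2, 3, 3, 4, 2]; total = 19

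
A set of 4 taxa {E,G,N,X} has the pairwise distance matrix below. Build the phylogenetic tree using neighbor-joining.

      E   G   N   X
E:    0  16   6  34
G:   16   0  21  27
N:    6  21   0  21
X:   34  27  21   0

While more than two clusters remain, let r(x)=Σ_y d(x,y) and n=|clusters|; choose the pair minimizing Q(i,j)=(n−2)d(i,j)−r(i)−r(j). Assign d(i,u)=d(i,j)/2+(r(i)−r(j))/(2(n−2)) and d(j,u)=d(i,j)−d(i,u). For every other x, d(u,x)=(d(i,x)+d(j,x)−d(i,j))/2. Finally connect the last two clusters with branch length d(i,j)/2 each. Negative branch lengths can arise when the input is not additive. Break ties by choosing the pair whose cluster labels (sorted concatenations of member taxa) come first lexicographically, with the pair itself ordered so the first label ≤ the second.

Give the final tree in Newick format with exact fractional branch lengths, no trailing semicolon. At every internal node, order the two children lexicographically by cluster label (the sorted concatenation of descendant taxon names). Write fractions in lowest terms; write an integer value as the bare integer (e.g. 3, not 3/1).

(((E:5,N:1):13/2,G:9):9,X:9)

step 1: merge (E,N) at d=6, Q=-92; branch lengths E→5, N→1; new cluster EN
  updated: d(EN,G)=31/2, d(EN,X)=49/2
step 2: merge (EN,G) at d=31/2, Q=-67; branch lengths EN→13/2, G→9; new cluster EGN
  updated: d(EGN,X)=18
step 3: merge (EGN,X) at d=18; branch lengths EGN→9, X→9; new cluster EGNX
final tree: (((E:5,N:1):13/2,G:9):9,X:9)
total length: 79/2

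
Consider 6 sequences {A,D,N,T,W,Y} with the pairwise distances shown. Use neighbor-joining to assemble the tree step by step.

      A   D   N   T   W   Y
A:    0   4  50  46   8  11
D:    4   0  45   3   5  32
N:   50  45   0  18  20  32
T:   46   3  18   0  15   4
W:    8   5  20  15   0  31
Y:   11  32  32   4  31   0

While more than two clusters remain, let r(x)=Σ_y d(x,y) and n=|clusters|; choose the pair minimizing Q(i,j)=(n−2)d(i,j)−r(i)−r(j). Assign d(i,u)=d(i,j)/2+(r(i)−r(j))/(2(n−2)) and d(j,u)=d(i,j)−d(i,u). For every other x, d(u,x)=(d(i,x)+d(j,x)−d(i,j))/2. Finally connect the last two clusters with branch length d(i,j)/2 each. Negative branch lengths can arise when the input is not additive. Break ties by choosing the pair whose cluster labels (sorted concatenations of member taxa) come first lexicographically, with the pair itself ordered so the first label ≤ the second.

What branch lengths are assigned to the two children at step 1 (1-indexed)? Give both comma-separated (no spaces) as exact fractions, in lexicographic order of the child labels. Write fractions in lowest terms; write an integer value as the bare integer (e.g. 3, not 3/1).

23/4,-7/4

step 1: merge (A,D) at d=4, Q=-192; branch lengths A→23/4, D→-7/4; new cluster AD
  updated: d(AD,N)=91/2, d(AD,T)=45/2, d(AD,W)=9/2, d(AD,Y)=39/2
step 2: merge (AD,W) at d=9/2, Q=-149; branch lengths AD→35/6, W→-4/3; new cluster ADW
  updated: d(ADW,N)=61/2, d(ADW,T)=33/2, d(ADW,Y)=23
step 3: merge (ADW,N) at d=61/2, Q=-179/2; branch lengths ADW→101/8, N→143/8; new cluster ADNW
  updated: d(ADNW,T)=2, d(ADNW,Y)=49/4
step 4: merge (ADNW,T) at d=2, Q=-73/4; branch lengths ADNW→41/8, T→-25/8; new cluster ADNTW
  updated: d(ADNTW,Y)=57/8
step 5: merge (ADNTW,Y) at d=57/8; branch lengths ADNTW→57/16, Y→57/16; new cluster ADNTWY
final tree: (((((A:23/4,D:-7/4):35/6,W:-4/3):101/8,N:143/8):41/8,T:-25/8):57/16,Y:57/16)
total length: 385/8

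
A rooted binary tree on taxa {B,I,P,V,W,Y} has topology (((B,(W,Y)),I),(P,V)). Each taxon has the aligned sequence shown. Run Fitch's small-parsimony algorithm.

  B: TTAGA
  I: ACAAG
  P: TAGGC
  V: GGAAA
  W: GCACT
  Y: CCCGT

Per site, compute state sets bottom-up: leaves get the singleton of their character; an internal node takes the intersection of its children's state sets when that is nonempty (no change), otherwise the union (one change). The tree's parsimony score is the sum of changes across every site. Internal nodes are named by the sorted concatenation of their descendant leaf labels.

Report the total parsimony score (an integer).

15

[col 0] WY: children W:{G}, Y:{C} ∪→ {C,G}; cost 1
[col 0] BWY: children B:{T}, WY:{C,G} ∪→ {C,G,T}; cost 1
[col 0] BIWY: children BWY:{C,G,T}, I:{A} ∪→ {A,C,G,T}; cost 1
[col 0] PV: children P:{T}, V:{G} ∪→ {G,T}; cost 1
[col 0] BIPVWY: children BIWY:{A,C,G,T}, PV:{G,T} ∩→ {G,T}; cost 0
[col 1] WY: children W:{C}, Y:{C} ∩→ {C}; cost 0
[col 1] BWY: children B:{T}, WY:{C} ∪→ {C,T}; cost 1
[col 1] BIWY: children BWY:{C,T}, I:{C} ∩→ {C}; cost 0
[col 1] PV: children P:{A}, V:{G} ∪→ {A,G}; cost 1
[col 1] BIPVWY: children BIWY:{C}, PV:{A,G} ∪→ {A,C,G}; cost 1
[col 2] WY: children W:{A}, Y:{C} ∪→ {A,C}; cost 1
[col 2] BWY: children B:{A}, WY:{A,C} ∩→ {A}; cost 0
[col 2] BIWY: children BWY:{A}, I:{A} ∩→ {A}; cost 0
[col 2] PV: children P:{G}, V:{A} ∪→ {A,G}; cost 1
[col 2] BIPVWY: children BIWY:{A}, PV:{A,G} ∩→ {A}; cost 0
[col 3] WY: children W:{C}, Y:{G} ∪→ {C,G}; cost 1
[col 3] BWY: children B:{G}, WY:{C,G} ∩→ {G}; cost 0
[col 3] BIWY: children BWY:{G}, I:{A} ∪→ {A,G}; cost 1
[col 3] PV: children P:{G}, V:{A} ∪→ {A,G}; cost 1
[col 3] BIPVWY: children BIWY:{A,G}, PV:{A,G} ∩→ {A,G}; cost 0
[col 4] WY: children W:{T}, Y:{T} ∩→ {T}; cost 0
[col 4] BWY: children B:{A}, WY:{T} ∪→ {A,T}; cost 1
[col 4] BIWY: children BWY:{A,T}, I:{G} ∪→ {A,G,T}; cost 1
[col 4] PV: children P:{C}, V:{A} ∪→ {A,C}; cost 1
[col 4] BIPVWY: children BIWY:{A,G,T}, PV:{A,C} ∩→ {A}; cost 0
per-site changes: [4, 3, 2, 3, 3]; total = 15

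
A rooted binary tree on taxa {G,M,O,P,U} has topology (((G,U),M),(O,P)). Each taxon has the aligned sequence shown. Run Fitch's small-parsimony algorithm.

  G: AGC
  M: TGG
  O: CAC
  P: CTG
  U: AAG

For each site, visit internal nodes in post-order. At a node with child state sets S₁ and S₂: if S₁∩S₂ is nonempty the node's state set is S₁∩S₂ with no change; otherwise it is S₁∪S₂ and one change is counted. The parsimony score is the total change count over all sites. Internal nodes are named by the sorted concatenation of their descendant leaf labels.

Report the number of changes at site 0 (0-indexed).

GU@0: {A} ∩ {A} = {A} (intersection, +0)
GMU@0: {A} ∪ {T} = {A,T} (union, +1)
OP@0: {C} ∩ {C} = {C} (intersection, +0)
GMOPU@0: {A,T} ∪ {C} = {A,C,T} (union, +1)
GU@1: {G} ∪ {A} = {A,G} (union, +1)
GMU@1: {A,G} ∩ {G} = {G} (intersection, +0)
OP@1: {A} ∪ {T} = {A,T} (union, +1)
GMOPU@1: {G} ∪ {A,T} = {A,G,T} (union, +1)
GU@2: {C} ∪ {G} = {C,G} (union, +1)
GMU@2: {C,G} ∩ {G} = {G} (intersection, +0)
OP@2: {C} ∪ {G} = {C,G} (union, +1)
GMOPU@2: {G} ∩ {C,G} = {G} (intersection, +0)
per-site changes: [2, 3, 2]; total = 7

2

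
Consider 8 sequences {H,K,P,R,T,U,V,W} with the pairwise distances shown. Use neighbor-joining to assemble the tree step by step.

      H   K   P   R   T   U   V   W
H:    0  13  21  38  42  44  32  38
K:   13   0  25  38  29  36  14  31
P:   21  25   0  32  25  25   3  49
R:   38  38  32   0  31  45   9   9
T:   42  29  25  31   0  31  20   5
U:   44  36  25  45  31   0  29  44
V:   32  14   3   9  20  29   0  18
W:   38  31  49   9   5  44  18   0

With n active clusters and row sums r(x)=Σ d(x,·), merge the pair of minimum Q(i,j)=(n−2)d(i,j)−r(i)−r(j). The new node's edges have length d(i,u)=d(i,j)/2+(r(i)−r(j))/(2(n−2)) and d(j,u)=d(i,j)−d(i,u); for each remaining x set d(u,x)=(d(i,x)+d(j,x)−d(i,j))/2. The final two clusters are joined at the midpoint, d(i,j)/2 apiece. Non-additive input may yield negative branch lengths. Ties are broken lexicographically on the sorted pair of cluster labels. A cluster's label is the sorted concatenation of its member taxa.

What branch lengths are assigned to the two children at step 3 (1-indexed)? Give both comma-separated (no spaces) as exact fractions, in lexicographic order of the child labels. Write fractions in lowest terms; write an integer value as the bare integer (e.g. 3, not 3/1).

iteration 1: select T,W (d=5, Q=-347); attach at lengths (19/12, 41/12); label the merged cluster TW
  updated: d(H,TW)=75/2, d(K,TW)=55/2, d(P,TW)=69/2, d(R,TW)=35/2, d(TW,U)=35, d(TW,V)=33/2
iteration 2: select H,K (d=13, Q=-274); attach at lengths (97/10, 33/10); label the merged cluster HK
  updated: d(HK,P)=33/2, d(HK,R)=63/2, d(HK,TW)=26, d(HK,U)=67/2, d(HK,V)=33/2
iteration 3: select R,TW (d=35/2, Q=-389/2); attach at lengths (151/16, 129/16); label the merged cluster RTW
  updated: d(HK,RTW)=20, d(P,RTW)=49/2, d(RTW,U)=125/4, d(RTW,V)=4
iteration 4: select RTW,V (d=4, Q=-481/4); attach at lengths (157/24, -61/24); label the merged cluster RTVW
  updated: d(HK,RTVW)=65/4, d(P,RTVW)=47/4, d(RTVW,U)=225/8
iteration 5: select HK,RTVW (d=65/4, Q=-719/8); attach at lengths (341/32, 179/32); label the merged cluster HKRTVW
  updated: d(HKRTVW,P)=6, d(HKRTVW,U)=363/16
iteration 6: select HKRTVW,P (d=6, Q=-859/16); attach at lengths (59/32, 133/32); label the merged cluster HKPRTVW
  updated: d(HKPRTVW,U)=667/32
iteration 7: select HKPRTVW,U (d=667/32); attach at lengths (667/64, 667/64); label the merged cluster HKPRTUVW
final tree: ((((H:97/10,K:33/10):341/32,((R:151/16,(T:19/12,W:41/12):129/16):157/24,V:-61/24):179/32):59/32,P:133/32):667/64,U:667/64)
total length: 2643/32

151/16,129/16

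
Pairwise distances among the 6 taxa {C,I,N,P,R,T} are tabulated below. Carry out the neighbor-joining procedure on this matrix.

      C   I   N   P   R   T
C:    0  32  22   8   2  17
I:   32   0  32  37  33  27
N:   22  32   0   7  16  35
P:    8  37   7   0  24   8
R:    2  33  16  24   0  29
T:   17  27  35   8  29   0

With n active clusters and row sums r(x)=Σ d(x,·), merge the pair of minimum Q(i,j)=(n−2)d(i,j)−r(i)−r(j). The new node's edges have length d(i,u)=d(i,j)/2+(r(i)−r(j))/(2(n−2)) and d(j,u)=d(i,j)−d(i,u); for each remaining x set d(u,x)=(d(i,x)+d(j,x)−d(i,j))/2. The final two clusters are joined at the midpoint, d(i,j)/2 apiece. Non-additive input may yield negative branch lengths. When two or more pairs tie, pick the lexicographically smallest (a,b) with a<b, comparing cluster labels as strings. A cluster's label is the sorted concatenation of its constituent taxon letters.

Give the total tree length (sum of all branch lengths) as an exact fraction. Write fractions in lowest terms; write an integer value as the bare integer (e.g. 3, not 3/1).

1. join C+R (d=2, Q=-177) ⇒ CR; edges |C|=-15/8, |R|=31/8
  updated: d(CR,I)=63/2, d(CR,N)=18, d(CR,P)=15, d(CR,T)=22
2. join I+T (d=27, Q=-277/2) ⇒ IT; edges |I|=233/12, |T|=91/12
  updated: d(CR,IT)=53/4, d(IT,N)=20, d(IT,P)=9
3. join CR+IT (d=53/4, Q=-62) ⇒ CIRT; edges |CR|=61/8, |IT|=45/8
  updated: d(CIRT,N)=99/8, d(CIRT,P)=43/8
4. join CIRT+N (d=99/8, Q=-99/4) ⇒ CINRT; edges |CIRT|=43/8, |N|=7
  updated: d(CINRT,P)=0
5. join CINRT+P (d=0) ⇒ CINPRT; edges |CINRT|=0, |P|=0
final tree: ((((C:-15/8,R:31/8):61/8,(I:233/12,T:91/12):45/8):43/8,N:7):0,P:0)
total length: 437/8

437/8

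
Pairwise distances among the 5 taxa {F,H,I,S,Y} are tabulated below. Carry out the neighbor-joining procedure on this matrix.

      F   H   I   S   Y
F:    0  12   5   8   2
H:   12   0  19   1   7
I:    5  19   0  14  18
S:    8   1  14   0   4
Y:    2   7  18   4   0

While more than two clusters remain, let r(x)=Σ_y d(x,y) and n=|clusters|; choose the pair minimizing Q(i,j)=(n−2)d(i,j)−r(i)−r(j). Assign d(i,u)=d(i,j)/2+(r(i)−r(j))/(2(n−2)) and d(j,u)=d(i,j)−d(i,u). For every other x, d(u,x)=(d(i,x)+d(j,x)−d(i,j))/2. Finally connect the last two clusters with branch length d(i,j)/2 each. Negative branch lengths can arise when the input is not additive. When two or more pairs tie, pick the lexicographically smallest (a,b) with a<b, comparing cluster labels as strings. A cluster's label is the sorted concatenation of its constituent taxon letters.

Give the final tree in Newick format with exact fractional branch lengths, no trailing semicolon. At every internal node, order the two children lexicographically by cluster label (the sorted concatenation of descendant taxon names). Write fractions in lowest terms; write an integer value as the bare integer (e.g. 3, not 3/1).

iteration 1: select F,I (d=5, Q=-68); attach at lengths (-7/3, 22/3); label the merged cluster FI
  updated: d(FI,H)=13, d(FI,S)=17/2, d(FI,Y)=15/2
iteration 2: select FI,Y (d=15/2, Q=-65/2); attach at lengths (51/8, 9/8); label the merged cluster FIY
  updated: d(FIY,H)=25/4, d(FIY,S)=5/2
iteration 3: select FIY,H (d=25/4, Q=-39/4); attach at lengths (31/8, 19/8); label the merged cluster FHIY
  updated: d(FHIY,S)=-11/8
iteration 4: select FHIY,S (d=-11/8); attach at lengths (-11/16, -11/16); label the merged cluster FHISY
final tree: ((((F:-7/3,I:22/3):51/8,Y:9/8):31/8,H:19/8):-11/16,S:-11/16)
total length: 139/8

((((F:-7/3,I:22/3):51/8,Y:9/8):31/8,H:19/8):-11/16,S:-11/16)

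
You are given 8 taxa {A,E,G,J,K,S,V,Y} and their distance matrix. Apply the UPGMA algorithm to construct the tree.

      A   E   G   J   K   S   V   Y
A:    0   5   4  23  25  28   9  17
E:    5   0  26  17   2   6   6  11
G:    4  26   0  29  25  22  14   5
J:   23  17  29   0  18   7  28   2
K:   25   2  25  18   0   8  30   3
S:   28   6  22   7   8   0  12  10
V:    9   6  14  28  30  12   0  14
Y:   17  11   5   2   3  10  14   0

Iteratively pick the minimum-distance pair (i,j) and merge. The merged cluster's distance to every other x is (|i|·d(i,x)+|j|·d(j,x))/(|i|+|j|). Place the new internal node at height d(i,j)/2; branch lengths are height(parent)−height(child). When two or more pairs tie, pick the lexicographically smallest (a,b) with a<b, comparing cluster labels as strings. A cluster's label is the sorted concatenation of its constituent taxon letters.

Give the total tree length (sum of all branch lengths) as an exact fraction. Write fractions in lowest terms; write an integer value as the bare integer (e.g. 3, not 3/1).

461/12

step 1: merge (E,K) at d=2; branch lengths E→1, K→1; new cluster EK
  updated: d(A,EK)=15, d(EK,G)=51/2, d(EK,J)=35/2, d(EK,S)=7, d(EK,V)=18, d(EK,Y)=7
step 2: merge (J,Y) at d=2; branch lengths J→1, Y→1; new cluster JY
  updated: d(A,JY)=20, d(EK,JY)=49/4, d(G,JY)=17, d(JY,S)=17/2, d(JY,V)=21
step 3: merge (A,G) at d=4; branch lengths A→2, G→2; new cluster AG
  updated: d(AG,EK)=81/4, d(AG,JY)=37/2, d(AG,S)=25, d(AG,V)=23/2
step 4: merge (EK,S) at d=7; branch lengths EK→5/2, S→7/2; new cluster EKS
  updated: d(AG,EKS)=131/6, d(EKS,JY)=11, d(EKS,V)=16
step 5: merge (EKS,JY) at d=11; branch lengths EKS→2, JY→9/2; new cluster EJKSY
  updated: d(AG,EJKSY)=41/2, d(EJKSY,V)=18
step 6: merge (AG,V) at d=23/2; branch lengths AG→15/4, V→23/4; new cluster AGV
  updated: d(AGV,EJKSY)=59/3
step 7: merge (AGV,EJKSY) at d=59/3; branch lengths AGV→49/12, EJKSY→13/3; new cluster AEGJKSVY
final tree: (((A:2,G:2):15/4,V:23/4):49/12,(((E:1,K:1):5/2,S:7/2):2,(J:1,Y:1):9/2):13/3)
total length: 461/12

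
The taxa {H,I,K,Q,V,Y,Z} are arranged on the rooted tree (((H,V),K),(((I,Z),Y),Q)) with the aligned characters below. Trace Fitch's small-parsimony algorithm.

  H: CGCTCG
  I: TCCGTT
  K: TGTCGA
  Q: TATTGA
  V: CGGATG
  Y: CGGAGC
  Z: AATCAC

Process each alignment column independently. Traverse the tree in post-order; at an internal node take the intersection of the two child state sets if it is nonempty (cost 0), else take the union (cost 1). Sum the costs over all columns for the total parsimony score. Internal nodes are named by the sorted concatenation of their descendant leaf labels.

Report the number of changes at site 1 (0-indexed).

3

[col 0] HV: children H:{C}, V:{C} ∩→ {C}; cost 0
[col 0] HKV: children HV:{C}, K:{T} ∪→ {C,T}; cost 1
[col 0] IZ: children I:{T}, Z:{A} ∪→ {A,T}; cost 1
[col 0] IYZ: children IZ:{A,T}, Y:{C} ∪→ {A,C,T}; cost 1
[col 0] IQYZ: children IYZ:{A,C,T}, Q:{T} ∩→ {T}; cost 0
[col 0] HIKQVYZ: children HKV:{C,T}, IQYZ:{T} ∩→ {T}; cost 0
[col 1] HV: children H:{G}, V:{G} ∩→ {G}; cost 0
[col 1] HKV: children HV:{G}, K:{G} ∩→ {G}; cost 0
[col 1] IZ: children I:{C}, Z:{A} ∪→ {A,C}; cost 1
[col 1] IYZ: children IZ:{A,C}, Y:{G} ∪→ {A,C,G}; cost 1
[col 1] IQYZ: children IYZ:{A,C,G}, Q:{A} ∩→ {A}; cost 0
[col 1] HIKQVYZ: children HKV:{G}, IQYZ:{A} ∪→ {A,G}; cost 1
[col 2] HV: children H:{C}, V:{G} ∪→ {C,G}; cost 1
[col 2] HKV: children HV:{C,G}, K:{T} ∪→ {C,G,T}; cost 1
[col 2] IZ: children I:{C}, Z:{T} ∪→ {C,T}; cost 1
[col 2] IYZ: children IZ:{C,T}, Y:{G} ∪→ {C,G,T}; cost 1
[col 2] IQYZ: children IYZ:{C,G,T}, Q:{T} ∩→ {T}; cost 0
[col 2] HIKQVYZ: children HKV:{C,G,T}, IQYZ:{T} ∩→ {T}; cost 0
[col 3] HV: children H:{T}, V:{A} ∪→ {A,T}; cost 1
[col 3] HKV: children HV:{A,T}, K:{C} ∪→ {A,C,T}; cost 1
[col 3] IZ: children I:{G}, Z:{C} ∪→ {C,G}; cost 1
[col 3] IYZ: children IZ:{C,G}, Y:{A} ∪→ {A,C,G}; cost 1
[col 3] IQYZ: children IYZ:{A,C,G}, Q:{T} ∪→ {A,C,G,T}; cost 1
[col 3] HIKQVYZ: children HKV:{A,C,T}, IQYZ:{A,C,G,T} ∩→ {A,C,T}; cost 0
[col 4] HV: children H:{C}, V:{T} ∪→ {C,T}; cost 1
[col 4] HKV: children HV:{C,T}, K:{G} ∪→ {C,G,T}; cost 1
[col 4] IZ: children I:{T}, Z:{A} ∪→ {A,T}; cost 1
[col 4] IYZ: children IZ:{A,T}, Y:{G} ∪→ {A,G,T}; cost 1
[col 4] IQYZ: children IYZ:{A,G,T}, Q:{G} ∩→ {G}; cost 0
[col 4] HIKQVYZ: children HKV:{C,G,T}, IQYZ:{G} ∩→ {G}; cost 0
[col 5] HV: children H:{G}, V:{G} ∩→ {G}; cost 0
[col 5] HKV: children HV:{G}, K:{A} ∪→ {A,G}; cost 1
[col 5] IZ: children I:{T}, Z:{C} ∪→ {C,T}; cost 1
[col 5] IYZ: children IZ:{C,T}, Y:{C} ∩→ {C}; cost 0
[col 5] IQYZ: children IYZ:{C}, Q:{A} ∪→ {A,C}; cost 1
[col 5] HIKQVYZ: children HKV:{A,G}, IQYZ:{A,C} ∩→ {A}; cost 0
per-site changes: [3, 3, 4, 5, 4, 3]; total = 22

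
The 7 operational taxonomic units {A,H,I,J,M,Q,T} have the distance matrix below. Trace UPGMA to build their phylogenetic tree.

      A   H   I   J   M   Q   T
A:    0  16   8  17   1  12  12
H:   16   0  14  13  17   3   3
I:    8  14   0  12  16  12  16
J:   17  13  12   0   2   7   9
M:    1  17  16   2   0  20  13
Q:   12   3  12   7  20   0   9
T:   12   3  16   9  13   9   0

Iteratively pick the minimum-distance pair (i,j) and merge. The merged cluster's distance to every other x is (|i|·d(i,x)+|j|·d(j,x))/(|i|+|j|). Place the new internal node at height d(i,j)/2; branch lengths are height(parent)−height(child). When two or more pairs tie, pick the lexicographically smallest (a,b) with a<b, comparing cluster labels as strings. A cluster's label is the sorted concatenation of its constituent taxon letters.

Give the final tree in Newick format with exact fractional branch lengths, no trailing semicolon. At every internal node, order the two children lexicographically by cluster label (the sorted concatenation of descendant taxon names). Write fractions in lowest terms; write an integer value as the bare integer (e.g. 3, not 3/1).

step 1: merge (A,M) at d=1; branch lengths A→1/2, M→1/2; new cluster AM
  updated: d(AM,H)=33/2, d(AM,I)=12, d(AM,J)=19/2, d(AM,Q)=16, d(AM,T)=25/2
step 2: merge (H,Q) at d=3; branch lengths H→3/2, Q→3/2; new cluster HQ
  updated: d(AM,HQ)=65/4, d(HQ,I)=13, d(HQ,J)=10, d(HQ,T)=6
step 3: merge (HQ,T) at d=6; branch lengths HQ→3/2, T→3; new cluster HQT
  updated: d(AM,HQT)=15, d(HQT,I)=14, d(HQT,J)=29/3
step 4: merge (AM,J) at d=19/2; branch lengths AM→17/4, J→19/4; new cluster AJM
  updated: d(AJM,HQT)=119/9, d(AJM,I)=12
step 5: merge (AJM,I) at d=12; branch lengths AJM→5/4, I→6; new cluster AIJM
  updated: d(AIJM,HQT)=161/12
step 6: merge (AIJM,HQT) at d=161/12; branch lengths AIJM→17/24, HQT→89/24; new cluster AHIJMQT
final tree: ((((A:1/2,M:1/2):17/4,J:19/4):5/4,I:6):17/24,((H:3/2,Q:3/2):3/2,T:3):89/24)
total length: 175/6

((((A:1/2,M:1/2):17/4,J:19/4):5/4,I:6):17/24,((H:3/2,Q:3/2):3/2,T:3):89/24)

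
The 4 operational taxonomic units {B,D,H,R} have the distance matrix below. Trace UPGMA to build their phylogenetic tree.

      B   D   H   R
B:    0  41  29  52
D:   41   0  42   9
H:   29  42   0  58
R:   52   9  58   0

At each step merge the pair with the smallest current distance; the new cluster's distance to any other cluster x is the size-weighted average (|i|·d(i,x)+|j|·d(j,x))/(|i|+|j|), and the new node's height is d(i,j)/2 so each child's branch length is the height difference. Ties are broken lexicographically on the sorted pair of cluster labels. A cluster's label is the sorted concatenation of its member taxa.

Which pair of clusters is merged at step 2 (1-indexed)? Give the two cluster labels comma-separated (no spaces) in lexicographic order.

1. join D+R (d=9) ⇒ DR; edges |D|=9/2, |R|=9/2
  updated: d(B,DR)=93/2, d(DR,H)=50
2. join B+H (d=29) ⇒ BH; edges |B|=29/2, |H|=29/2
  updated: d(BH,DR)=193/4
3. join BH+DR (d=193/4) ⇒ BDHR; edges |BH|=77/8, |DR|=157/8
final tree: ((B:29/2,H:29/2):77/8,(D:9/2,R:9/2):157/8)
total length: 269/4

B,H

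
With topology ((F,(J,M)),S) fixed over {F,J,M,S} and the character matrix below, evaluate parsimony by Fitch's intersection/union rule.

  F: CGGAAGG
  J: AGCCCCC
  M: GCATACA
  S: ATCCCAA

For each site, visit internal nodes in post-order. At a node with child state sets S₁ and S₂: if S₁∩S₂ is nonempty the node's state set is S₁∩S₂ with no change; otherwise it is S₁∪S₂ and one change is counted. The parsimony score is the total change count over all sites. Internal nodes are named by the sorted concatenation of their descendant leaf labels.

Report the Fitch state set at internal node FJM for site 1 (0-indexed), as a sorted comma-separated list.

site 0, node JM: J={A} ∪ M={G} → {A,G} (+1)
site 0, node FJM: F={C} ∪ JM={A,G} → {A,C,G} (+1)
site 0, node FJMS: FJM={A,C,G} ∩ S={A} → {A} (+0)
site 1, node JM: J={G} ∪ M={C} → {C,G} (+1)
site 1, node FJM: F={G} ∩ JM={C,G} → {G} (+0)
site 1, node FJMS: FJM={G} ∪ S={T} → {G,T} (+1)
site 2, node JM: J={C} ∪ M={A} → {A,C} (+1)
site 2, node FJM: F={G} ∪ JM={A,C} → {A,C,G} (+1)
site 2, node FJMS: FJM={A,C,G} ∩ S={C} → {C} (+0)
site 3, node JM: J={C} ∪ M={T} → {C,T} (+1)
site 3, node FJM: F={A} ∪ JM={C,T} → {A,C,T} (+1)
site 3, node FJMS: FJM={A,C,T} ∩ S={C} → {C} (+0)
site 4, node JM: J={C} ∪ M={A} → {A,C} (+1)
site 4, node FJM: F={A} ∩ JM={A,C} → {A} (+0)
site 4, node FJMS: FJM={A} ∪ S={C} → {A,C} (+1)
site 5, node JM: J={C} ∩ M={C} → {C} (+0)
site 5, node FJM: F={G} ∪ JM={C} → {C,G} (+1)
site 5, node FJMS: FJM={C,G} ∪ S={A} → {A,C,G} (+1)
site 6, node JM: J={C} ∪ M={A} → {A,C} (+1)
site 6, node FJM: F={G} ∪ JM={A,C} → {A,C,G} (+1)
site 6, node FJMS: FJM={A,C,G} ∩ S={A} → {A} (+0)
per-site changes: [2, 2, 2, 2, 2, 2, 2]; total = 14

G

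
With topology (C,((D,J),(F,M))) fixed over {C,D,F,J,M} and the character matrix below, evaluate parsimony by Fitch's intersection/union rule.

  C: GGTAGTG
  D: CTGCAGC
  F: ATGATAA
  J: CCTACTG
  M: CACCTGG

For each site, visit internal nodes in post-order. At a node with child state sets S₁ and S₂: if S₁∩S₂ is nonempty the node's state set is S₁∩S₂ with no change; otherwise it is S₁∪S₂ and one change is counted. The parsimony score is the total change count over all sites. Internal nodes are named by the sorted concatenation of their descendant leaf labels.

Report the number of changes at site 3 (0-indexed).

2

DJ@0: {C} ∩ {C} = {C} (intersection, +0)
FM@0: {A} ∪ {C} = {A,C} (union, +1)
DFJM@0: {C} ∩ {A,C} = {C} (intersection, +0)
CDFJM@0: {G} ∪ {C} = {C,G} (union, +1)
DJ@1: {T} ∪ {C} = {C,T} (union, +1)
FM@1: {T} ∪ {A} = {A,T} (union, +1)
DFJM@1: {C,T} ∩ {A,T} = {T} (intersection, +0)
CDFJM@1: {G} ∪ {T} = {G,T} (union, +1)
DJ@2: {G} ∪ {T} = {G,T} (union, +1)
FM@2: {G} ∪ {C} = {C,G} (union, +1)
DFJM@2: {G,T} ∩ {C,G} = {G} (intersection, +0)
CDFJM@2: {T} ∪ {G} = {G,T} (union, +1)
DJ@3: {C} ∪ {A} = {A,C} (union, +1)
FM@3: {A} ∪ {C} = {A,C} (union, +1)
DFJM@3: {A,C} ∩ {A,C} = {A,C} (intersection, +0)
CDFJM@3: {A} ∩ {A,C} = {A} (intersection, +0)
DJ@4: {A} ∪ {C} = {A,C} (union, +1)
FM@4: {T} ∩ {T} = {T} (intersection, +0)
DFJM@4: {A,C} ∪ {T} = {A,C,T} (union, +1)
CDFJM@4: {G} ∪ {A,C,T} = {A,C,G,T} (union, +1)
DJ@5: {G} ∪ {T} = {G,T} (union, +1)
FM@5: {A} ∪ {G} = {A,G} (union, +1)
DFJM@5: {G,T} ∩ {A,G} = {G} (intersection, +0)
CDFJM@5: {T} ∪ {G} = {G,T} (union, +1)
DJ@6: {C} ∪ {G} = {C,G} (union, +1)
FM@6: {A} ∪ {G} = {A,G} (union, +1)
DFJM@6: {C,G} ∩ {A,G} = {G} (intersection, +0)
CDFJM@6: {G} ∩ {G} = {G} (intersection, +0)
per-site changes: [2, 3, 3, 2, 3, 3, 2]; total = 18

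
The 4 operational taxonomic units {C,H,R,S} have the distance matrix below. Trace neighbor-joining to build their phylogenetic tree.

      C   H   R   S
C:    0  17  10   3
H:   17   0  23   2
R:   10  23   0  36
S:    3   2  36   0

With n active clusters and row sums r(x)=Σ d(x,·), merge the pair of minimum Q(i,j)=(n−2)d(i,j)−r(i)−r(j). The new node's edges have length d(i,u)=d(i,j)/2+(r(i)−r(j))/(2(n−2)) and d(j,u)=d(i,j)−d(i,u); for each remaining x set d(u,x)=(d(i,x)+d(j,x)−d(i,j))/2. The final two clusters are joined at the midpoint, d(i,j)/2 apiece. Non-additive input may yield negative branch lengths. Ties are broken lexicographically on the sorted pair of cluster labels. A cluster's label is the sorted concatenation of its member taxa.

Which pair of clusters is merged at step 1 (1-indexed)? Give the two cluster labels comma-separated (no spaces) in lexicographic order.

C,R

1. join C+R (d=10, Q=-79) ⇒ CR; edges |C|=-19/4, |R|=59/4
  updated: d(CR,H)=15, d(CR,S)=29/2
2. join CR+H (d=15, Q=-63/2) ⇒ CHR; edges |CR|=55/4, |H|=5/4
  updated: d(CHR,S)=3/4
3. join CHR+S (d=3/4) ⇒ CHRS; edges |CHR|=3/8, |S|=3/8
final tree: (((C:-19/4,R:59/4):55/4,H:5/4):3/8,S:3/8)
total length: 103/4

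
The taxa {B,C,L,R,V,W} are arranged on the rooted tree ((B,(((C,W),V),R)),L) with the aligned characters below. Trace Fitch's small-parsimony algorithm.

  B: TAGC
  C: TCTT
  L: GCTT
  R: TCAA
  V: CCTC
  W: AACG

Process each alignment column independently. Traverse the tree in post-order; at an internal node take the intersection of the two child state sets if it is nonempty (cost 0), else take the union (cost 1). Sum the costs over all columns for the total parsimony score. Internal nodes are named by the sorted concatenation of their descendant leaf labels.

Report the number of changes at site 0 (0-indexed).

[col 0] CW: children C:{T}, W:{A} ∪→ {A,T}; cost 1
[col 0] CVW: children CW:{A,T}, V:{C} ∪→ {A,C,T}; cost 1
[col 0] CRVW: children CVW:{A,C,T}, R:{T} ∩→ {T}; cost 0
[col 0] BCRVW: children B:{T}, CRVW:{T} ∩→ {T}; cost 0
[col 0] BCLRVW: children BCRVW:{T}, L:{G} ∪→ {G,T}; cost 1
[col 1] CW: children C:{C}, W:{A} ∪→ {A,C}; cost 1
[col 1] CVW: children CW:{A,C}, V:{C} ∩→ {C}; cost 0
[col 1] CRVW: children CVW:{C}, R:{C} ∩→ {C}; cost 0
[col 1] BCRVW: children B:{A}, CRVW:{C} ∪→ {A,C}; cost 1
[col 1] BCLRVW: children BCRVW:{A,C}, L:{C} ∩→ {C}; cost 0
[col 2] CW: children C:{T}, W:{C} ∪→ {C,T}; cost 1
[col 2] CVW: children CW:{C,T}, V:{T} ∩→ {T}; cost 0
[col 2] CRVW: children CVW:{T}, R:{A} ∪→ {A,T}; cost 1
[col 2] BCRVW: children B:{G}, CRVW:{A,T} ∪→ {A,G,T}; cost 1
[col 2] BCLRVW: children BCRVW:{A,G,T}, L:{T} ∩→ {T}; cost 0
[col 3] CW: children C:{T}, W:{G} ∪→ {G,T}; cost 1
[col 3] CVW: children CW:{G,T}, V:{C} ∪→ {C,G,T}; cost 1
[col 3] CRVW: children CVW:{C,G,T}, R:{A} ∪→ {A,C,G,T}; cost 1
[col 3] BCRVW: children B:{C}, CRVW:{A,C,G,T} ∩→ {C}; cost 0
[col 3] BCLRVW: children BCRVW:{C}, L:{T} ∪→ {C,T}; cost 1
per-site changes: [3, 2, 3, 4]; total = 12

3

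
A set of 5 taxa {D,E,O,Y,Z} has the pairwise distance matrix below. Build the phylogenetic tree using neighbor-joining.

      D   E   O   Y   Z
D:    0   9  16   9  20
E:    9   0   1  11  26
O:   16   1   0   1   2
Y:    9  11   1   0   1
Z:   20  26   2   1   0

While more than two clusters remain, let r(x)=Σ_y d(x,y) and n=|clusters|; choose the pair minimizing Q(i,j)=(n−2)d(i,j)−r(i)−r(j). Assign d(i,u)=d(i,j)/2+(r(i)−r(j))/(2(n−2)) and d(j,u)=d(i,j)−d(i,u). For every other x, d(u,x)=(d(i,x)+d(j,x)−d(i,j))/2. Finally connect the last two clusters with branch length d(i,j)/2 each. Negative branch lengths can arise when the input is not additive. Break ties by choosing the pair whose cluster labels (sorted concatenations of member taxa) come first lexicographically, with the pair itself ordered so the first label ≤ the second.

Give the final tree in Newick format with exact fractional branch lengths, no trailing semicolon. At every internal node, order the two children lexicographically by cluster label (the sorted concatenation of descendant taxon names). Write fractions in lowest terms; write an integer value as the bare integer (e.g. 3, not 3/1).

((((D:17/3,E:10/3):29/4,O:-13/4):17/4,Y:-3):2,Z:2)

1. join D+E (d=9, Q=-74) ⇒ DE; edges |D|=17/3, |E|=10/3
  updated: d(DE,O)=4, d(DE,Y)=11/2, d(DE,Z)=37/2
2. join DE+O (d=4, Q=-27) ⇒ DEO; edges |DE|=29/4, |O|=-13/4
  updated: d(DEO,Y)=5/4, d(DEO,Z)=33/4
3. join DEO+Y (d=5/4, Q=-21/2) ⇒ DEOY; edges |DEO|=17/4, |Y|=-3
  updated: d(DEOY,Z)=4
4. join DEOY+Z (d=4) ⇒ DEOYZ; edges |DEOY|=2, |Z|=2
final tree: ((((D:17/3,E:10/3):29/4,O:-13/4):17/4,Y:-3):2,Z:2)
total length: 73/4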